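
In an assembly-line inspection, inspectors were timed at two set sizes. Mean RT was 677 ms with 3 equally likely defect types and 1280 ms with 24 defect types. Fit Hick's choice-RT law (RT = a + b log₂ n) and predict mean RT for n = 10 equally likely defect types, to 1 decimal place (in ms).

1026.1 ms

With log₂ n on the abscissa the relation is linear; from the two conditions:
  b = (1280 − 677) / (log₂ 24 − log₂ 3) = 603 / (4.5850 − 1.5850) = 201.000 ms/bit
  a = 677 − 201.000 × 1.5850 = 358.423 ms
Then RT(10) = 358.423 + 201.000 × log₂ 10 = 358.423 + 201.000 × 3.3219 ≈ 1026.130 ms.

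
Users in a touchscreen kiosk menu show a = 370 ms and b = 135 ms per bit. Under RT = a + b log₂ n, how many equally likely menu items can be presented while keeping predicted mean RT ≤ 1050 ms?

32

Set 370 + 135·log₂ n ≤ 1050 → log₂ n ≤ (1050 − 370)/135 = 5.0370.
So n ≤ 2^5.0370 = 32.832; the largest integer n is 32.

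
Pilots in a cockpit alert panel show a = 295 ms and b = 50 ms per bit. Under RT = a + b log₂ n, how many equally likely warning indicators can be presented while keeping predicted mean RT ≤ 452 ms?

50·log₂ n ≤ 452 − 295 = 157, giving log₂ n ≤ 3.1400 and n ≤ 8.815. The largest whole number is 8.

8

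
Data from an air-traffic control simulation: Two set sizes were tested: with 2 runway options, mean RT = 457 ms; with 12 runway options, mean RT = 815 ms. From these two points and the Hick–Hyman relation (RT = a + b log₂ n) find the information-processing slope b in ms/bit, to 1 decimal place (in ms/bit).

138.5 ms/bit

Slope: b = (815 − 457) / (log₂ 12 − log₂ 2) = 358/2.5850 = 138.493 ms/bit.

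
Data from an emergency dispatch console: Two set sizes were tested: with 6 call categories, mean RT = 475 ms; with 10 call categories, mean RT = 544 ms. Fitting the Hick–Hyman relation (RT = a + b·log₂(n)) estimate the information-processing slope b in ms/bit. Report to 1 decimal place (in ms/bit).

Slope: b = (544 − 475) / (log₂ 10 − log₂ 6) = 69/0.7370 = 93.627 ms/bit.

93.6 ms/bit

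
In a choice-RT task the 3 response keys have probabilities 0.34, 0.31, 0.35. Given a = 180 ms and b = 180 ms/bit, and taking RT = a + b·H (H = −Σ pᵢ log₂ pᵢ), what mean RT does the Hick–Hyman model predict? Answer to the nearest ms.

Entropy contributions −pᵢ log₂ pᵢ: 0.5292, 0.5238, 0.5301; sum H = 1.5831 bits.
RT = a + bH = 180 + 180·1.5831 = 464.95 ms.

465 ms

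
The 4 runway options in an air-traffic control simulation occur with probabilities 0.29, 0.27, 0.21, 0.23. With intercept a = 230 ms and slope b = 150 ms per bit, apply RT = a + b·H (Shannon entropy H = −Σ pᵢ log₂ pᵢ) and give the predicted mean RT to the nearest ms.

528 ms

H = 0.29·log₂(1/0.29) + 0.27·log₂(1/0.27) + 0.21·log₂(1/0.21) + 0.23·log₂(1/0.23) = 1.9884 bits.
RT = 230 + 150 × 1.9884 = 528.26 ms.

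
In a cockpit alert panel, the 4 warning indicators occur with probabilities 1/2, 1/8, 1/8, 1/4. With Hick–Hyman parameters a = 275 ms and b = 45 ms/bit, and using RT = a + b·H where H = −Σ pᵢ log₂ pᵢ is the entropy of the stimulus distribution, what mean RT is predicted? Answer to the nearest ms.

354 ms

H = −Σ pᵢ log₂ pᵢ = 0.5·1 + 0.125·3 + 0.125·3 + 0.25·2 = 1.750 bits.
RT = 275 + 45 × 1.750 = 353.75 ms.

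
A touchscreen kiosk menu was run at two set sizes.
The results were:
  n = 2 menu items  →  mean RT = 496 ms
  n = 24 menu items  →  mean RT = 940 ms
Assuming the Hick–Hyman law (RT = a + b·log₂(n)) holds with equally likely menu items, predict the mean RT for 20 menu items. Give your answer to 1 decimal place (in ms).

Fit slope and intercept:
  b = (940 − 496) / (log₂ 24 − log₂ 2) = 444 / (4.5850 − 1) = 123.851 ms/bit
  a = 496 − 123.851 × 1 = 372.149 ms
Then RT(20) = 372.149 + 123.851 × log₂ 20 = 372.149 + 123.851 × 4.3219 ≈ 907.423 ms.

907.4 ms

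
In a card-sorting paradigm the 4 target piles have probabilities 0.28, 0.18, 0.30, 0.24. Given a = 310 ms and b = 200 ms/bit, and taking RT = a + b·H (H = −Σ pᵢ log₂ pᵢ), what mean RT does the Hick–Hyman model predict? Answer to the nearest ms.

705 ms

Entropy contributions −pᵢ log₂ pᵢ: 0.5142, 0.4453, 0.5211, 0.4941; sum H = 1.9748 bits.
RT = a + bH = 310 + 200·1.9748 = 704.95 ms.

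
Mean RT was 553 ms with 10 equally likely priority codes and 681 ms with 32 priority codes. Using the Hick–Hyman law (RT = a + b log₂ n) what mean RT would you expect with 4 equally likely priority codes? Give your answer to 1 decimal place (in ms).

452.2 ms

With log₂ n on the abscissa the relation is linear; from the two conditions:
  b = (681 − 553) / (log₂ 32 − log₂ 10) = 128 / (5 − 3.3219) = 76.278 ms/bit
  a = 553 − 76.278 × 3.3219 = 299.610 ms
Then RT(4) = 299.610 + 76.278 × log₂ 4 = 299.610 + 76.278 × 2 ≈ 452.166 ms.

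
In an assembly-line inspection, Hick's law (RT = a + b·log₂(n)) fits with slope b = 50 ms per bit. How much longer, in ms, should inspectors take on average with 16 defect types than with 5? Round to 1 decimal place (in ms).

83.9 ms

The intercept a cancels: ΔRT = b·(log₂ n₂ − log₂ n₁) = b·log₂(n₂/n₁).
log₂(16) − log₂(5) = 4 − 2.3219 = 1.6781.
ΔRT = 50 × 1.6781 = 83.904 ms.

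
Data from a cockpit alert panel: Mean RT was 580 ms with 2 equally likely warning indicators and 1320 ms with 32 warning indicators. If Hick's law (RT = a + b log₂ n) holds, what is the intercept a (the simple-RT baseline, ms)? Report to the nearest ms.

The slope on a log₂ axis is (1320 − 580) / (5 − 1) = 185 ms/bit.
Intercept: a = 580 − 185·log₂(2) = 395.000 ms.

395 ms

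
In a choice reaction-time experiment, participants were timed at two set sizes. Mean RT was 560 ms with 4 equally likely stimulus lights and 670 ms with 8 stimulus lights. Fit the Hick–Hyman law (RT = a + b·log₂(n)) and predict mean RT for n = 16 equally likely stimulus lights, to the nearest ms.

Fit slope and intercept:
  b = (670 − 560) / (log₂ 8 − log₂ 4) = 110 / (3 − 2) = 110 ms/bit
  a = 560 − 110 × 2 = 340 ms
Then RT(16) = 340 + 110 × log₂ 16 = 340 + 110 × 4 ≈ 780.000 ms.

780 ms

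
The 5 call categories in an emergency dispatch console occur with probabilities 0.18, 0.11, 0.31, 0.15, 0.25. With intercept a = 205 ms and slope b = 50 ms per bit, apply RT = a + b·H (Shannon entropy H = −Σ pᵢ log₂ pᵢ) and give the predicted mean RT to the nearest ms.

316 ms

Entropy contributions −pᵢ log₂ pᵢ: 0.4453, 0.3503, 0.5238, 0.4105, 0.5000; sum H = 2.2299 bits.
RT = a + bH = 205 + 50·2.2299 = 316.50 ms.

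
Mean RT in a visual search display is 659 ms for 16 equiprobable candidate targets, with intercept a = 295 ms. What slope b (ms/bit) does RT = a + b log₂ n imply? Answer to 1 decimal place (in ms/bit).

91.0 ms/bit

log₂(16) = 4 bits.
b = (RT − a)/log₂ n = (659 − 295) / 4 = 91.000 ms/bit.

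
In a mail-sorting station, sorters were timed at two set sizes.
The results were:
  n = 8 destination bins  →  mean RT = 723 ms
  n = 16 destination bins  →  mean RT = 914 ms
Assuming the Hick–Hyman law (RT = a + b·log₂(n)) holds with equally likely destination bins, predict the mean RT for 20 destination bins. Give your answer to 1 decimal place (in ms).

Fit slope and intercept:
  b = (914 − 723) / (log₂ 16 − log₂ 8) = 191 / (4 − 3) = 191.000 ms/bit
  a = 723 − 191.000 × 3 = 150.000 ms
Then RT(20) = 150.000 + 191.000 × log₂ 20 = 150.000 + 191.000 × 4.3219 ≈ 975.488 ms.

975.5 ms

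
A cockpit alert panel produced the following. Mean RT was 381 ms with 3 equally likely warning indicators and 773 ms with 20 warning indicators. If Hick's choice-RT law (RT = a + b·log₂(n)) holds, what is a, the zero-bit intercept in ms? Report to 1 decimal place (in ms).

154.0 ms

b = (RT₂ − RT₁)/(log₂ n₂ − log₂ n₁) = (773 − 381)/(4.3219 − 1.5850) = 143.224 ms/bit.
Intercept: a = 381 − 143.224·log₂(3) = 153.995 ms.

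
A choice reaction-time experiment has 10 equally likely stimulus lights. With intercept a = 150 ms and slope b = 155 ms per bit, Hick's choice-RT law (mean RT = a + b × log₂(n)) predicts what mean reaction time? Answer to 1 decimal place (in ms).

664.9 ms

log₂(10) = 3.3219 bits, so RT = 150 + 155 × 3.3219 ≈ 664.899 ms.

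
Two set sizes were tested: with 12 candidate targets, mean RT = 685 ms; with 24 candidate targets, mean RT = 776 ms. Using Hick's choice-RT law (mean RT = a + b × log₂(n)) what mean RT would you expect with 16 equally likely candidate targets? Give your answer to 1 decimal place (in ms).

Solve the two-equation system in a and b:
  b = (776 − 685) / (log₂ 24 − log₂ 12) = 91 / (4.5850 − 3.5850) = 91.000 ms/bit
  a = 685 − 91.000 × 3.5850 = 358.768 ms
Then RT(16) = 358.768 + 91.000 × log₂ 16 = 358.768 + 91.000 × 4 ≈ 722.768 ms.

722.8 ms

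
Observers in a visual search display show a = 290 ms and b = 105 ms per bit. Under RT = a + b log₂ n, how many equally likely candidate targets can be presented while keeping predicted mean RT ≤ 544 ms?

105·log₂ n ≤ 544 − 290 = 254, giving log₂ n ≤ 2.4190 and n ≤ 5.348. The largest whole number is 5.

5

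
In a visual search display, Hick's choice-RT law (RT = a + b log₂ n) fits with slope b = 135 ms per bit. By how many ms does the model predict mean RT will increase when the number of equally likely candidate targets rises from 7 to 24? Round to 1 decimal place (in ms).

240.0 ms

The intercept a cancels: ΔRT = b·(log₂ n₂ − log₂ n₁) = b·log₂(n₂/n₁).
log₂(24) − log₂(7) = 4.5850 − 2.8074 = 1.7776.
ΔRT = 135 × 1.7776 = 239.977 ms.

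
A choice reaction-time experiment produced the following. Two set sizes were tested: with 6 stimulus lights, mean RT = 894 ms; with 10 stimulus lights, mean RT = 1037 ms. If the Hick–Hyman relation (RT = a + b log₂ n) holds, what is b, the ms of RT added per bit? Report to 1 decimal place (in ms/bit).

The slope on a log₂ axis is (1037 − 894) / (3.3219 − 2.5850) = 194.039 ms/bit.

194.0 ms/bit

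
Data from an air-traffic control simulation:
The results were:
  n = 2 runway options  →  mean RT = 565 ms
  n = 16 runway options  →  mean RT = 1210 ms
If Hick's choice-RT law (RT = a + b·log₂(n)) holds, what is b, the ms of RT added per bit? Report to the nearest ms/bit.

215 ms/bit

b = (RT₂ − RT₁)/(log₂ n₂ − log₂ n₁) = (1210 − 565)/(4 − 1) = 215 ms/bit.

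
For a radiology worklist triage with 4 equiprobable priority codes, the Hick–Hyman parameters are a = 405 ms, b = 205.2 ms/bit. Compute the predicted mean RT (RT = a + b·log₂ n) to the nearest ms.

815 ms

log₂(4) = 2 bits, so RT = 405 + 205.2 × 2 ≈ 815.400 ms.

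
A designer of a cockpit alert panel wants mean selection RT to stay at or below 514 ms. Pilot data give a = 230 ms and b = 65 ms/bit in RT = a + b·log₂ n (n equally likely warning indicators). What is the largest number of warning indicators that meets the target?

20

Set 230 + 65·log₂ n ≤ 514 → log₂ n ≤ (514 − 230)/65 = 4.3692.
So n ≤ 2^4.3692 = 20.667; the largest integer n is 20.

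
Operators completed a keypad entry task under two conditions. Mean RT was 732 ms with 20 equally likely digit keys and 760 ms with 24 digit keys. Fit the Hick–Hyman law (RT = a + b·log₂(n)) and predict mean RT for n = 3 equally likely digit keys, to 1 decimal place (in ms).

With log₂ n on the abscissa the relation is linear; from the two conditions:
  b = (760 − 732) / (log₂ 24 − log₂ 20) = 28 / (4.5850 − 4.3219) = 106.450 ms/bit
  a = 732 − 106.450 × 4.3219 = 271.931 ms
Then RT(3) = 271.931 + 106.450 × log₂ 3 = 271.931 + 106.450 × 1.5850 ≈ 440.650 ms.

440.7 ms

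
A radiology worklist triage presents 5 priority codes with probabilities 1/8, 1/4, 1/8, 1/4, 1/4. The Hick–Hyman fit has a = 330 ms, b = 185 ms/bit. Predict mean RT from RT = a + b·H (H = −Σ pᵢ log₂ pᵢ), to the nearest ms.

Each term −pᵢ log₂ pᵢ: 0.125·3 + 0.25·2 + 0.125·3 + 0.25·2 + 0.25·2; summed, H = 2.250 bits.
Mean RT = a + bH = 330 + 185·2.250 = 746.25 ms.

746 ms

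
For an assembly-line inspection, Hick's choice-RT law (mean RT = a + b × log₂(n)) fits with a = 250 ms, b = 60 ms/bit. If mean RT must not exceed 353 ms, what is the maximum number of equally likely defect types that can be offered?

Set 250 + 60·log₂ n ≤ 353 → log₂ n ≤ (353 − 250)/60 = 1.7167.
So n ≤ 2^1.7167 = 3.287; the largest integer n is 3.

3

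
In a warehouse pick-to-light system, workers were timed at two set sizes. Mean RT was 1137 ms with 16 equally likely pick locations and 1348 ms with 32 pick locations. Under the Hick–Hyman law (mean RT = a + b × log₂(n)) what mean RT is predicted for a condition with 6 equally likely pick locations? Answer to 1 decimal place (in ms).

Solve the two-equation system in a and b:
  b = (1348 − 1137) / (log₂ 32 − log₂ 16) = 211 / (5 − 4) = 211.000 ms/bit
  a = 1137 − 211.000 × 4 = 293.000 ms
Then RT(6) = 293.000 + 211.000 × log₂ 6 = 293.000 + 211.000 × 2.5850 ≈ 838.427 ms.

838.4 ms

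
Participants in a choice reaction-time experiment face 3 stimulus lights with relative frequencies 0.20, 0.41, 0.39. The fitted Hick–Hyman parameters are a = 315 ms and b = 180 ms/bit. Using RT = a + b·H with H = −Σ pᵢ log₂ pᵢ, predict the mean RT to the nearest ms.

Entropy contributions −pᵢ log₂ pᵢ: 0.4644, 0.5274, 0.5298; sum H = 1.5216 bits.
RT = a + bH = 315 + 180·1.5216 = 588.88 ms.

589 ms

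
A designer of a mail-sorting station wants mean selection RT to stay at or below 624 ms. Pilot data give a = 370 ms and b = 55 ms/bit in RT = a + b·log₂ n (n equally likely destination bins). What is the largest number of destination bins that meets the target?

55·log₂ n ≤ 624 − 370 = 254, giving log₂ n ≤ 4.6182 and n ≤ 24.559. The largest whole number is 24.

24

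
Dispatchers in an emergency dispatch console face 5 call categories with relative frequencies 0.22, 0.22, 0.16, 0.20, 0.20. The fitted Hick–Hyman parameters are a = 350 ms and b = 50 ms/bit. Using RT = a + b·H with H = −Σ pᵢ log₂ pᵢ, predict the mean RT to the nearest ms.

466 ms

H = 0.22·log₂(1/0.22) + 0.22·log₂(1/0.22) + 0.16·log₂(1/0.16) + 0.20·log₂(1/0.20) + 0.20·log₂(1/0.20) = 2.3129 bits.
RT = 350 + 50 × 2.3129 = 465.65 ms.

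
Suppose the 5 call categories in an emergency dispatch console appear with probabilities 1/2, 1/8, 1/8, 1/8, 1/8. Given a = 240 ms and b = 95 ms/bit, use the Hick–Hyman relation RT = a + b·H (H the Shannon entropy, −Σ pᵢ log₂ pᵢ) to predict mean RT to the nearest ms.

430 ms

H = −Σ pᵢ log₂ pᵢ = 0.5·1 + 0.125·3 + 0.125·3 + 0.125·3 + 0.125·3 = 2.000 bits.
RT = 240 + 95 × 2.000 = 430.00 ms.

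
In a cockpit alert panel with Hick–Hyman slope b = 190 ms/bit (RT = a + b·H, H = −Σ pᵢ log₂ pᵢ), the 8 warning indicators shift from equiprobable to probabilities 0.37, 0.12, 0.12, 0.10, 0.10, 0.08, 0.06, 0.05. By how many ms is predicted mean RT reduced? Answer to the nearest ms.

61 ms

Equiprobable entropy H₀ = log₂ 8 = 3.0000 bits.
Skewed entropy H = −Σ pᵢ log₂ pᵢ = 2.6804 bits.
ΔRT = b·(H₀ − H) = 190 × 0.3196 = 60.73 ms.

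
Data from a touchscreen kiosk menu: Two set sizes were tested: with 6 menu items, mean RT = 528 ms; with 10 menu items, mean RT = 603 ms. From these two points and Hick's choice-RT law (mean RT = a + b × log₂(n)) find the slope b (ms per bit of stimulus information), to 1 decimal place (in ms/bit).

101.8 ms/bit

The slope on a log₂ axis is (603 − 528) / (3.3219 − 2.5850) = 101.769 ms/bit.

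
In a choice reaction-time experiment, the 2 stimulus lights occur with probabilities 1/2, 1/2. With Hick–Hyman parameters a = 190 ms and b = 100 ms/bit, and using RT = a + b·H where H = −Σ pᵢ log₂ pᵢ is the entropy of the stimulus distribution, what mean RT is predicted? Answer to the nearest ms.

290 ms

Each term −pᵢ log₂ pᵢ: 0.5·1 + 0.5·1; summed, H = 1.000 bits.
Mean RT = a + bH = 190 + 100·1.000 = 290.00 ms.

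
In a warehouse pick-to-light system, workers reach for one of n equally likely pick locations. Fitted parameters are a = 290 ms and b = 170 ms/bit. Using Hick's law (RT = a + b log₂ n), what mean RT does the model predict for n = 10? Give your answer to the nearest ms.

855 ms

log₂(10) = 3.3219 bits, so RT = 290 + 170 × 3.3219 ≈ 854.728 ms.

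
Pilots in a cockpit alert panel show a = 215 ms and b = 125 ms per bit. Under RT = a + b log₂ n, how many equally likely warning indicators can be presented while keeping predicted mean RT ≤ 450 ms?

Information budget: (450 − 215)/125 = 1.8800 bits, so n ≤ 2^1.8800 = 3.681 → at most 3.

3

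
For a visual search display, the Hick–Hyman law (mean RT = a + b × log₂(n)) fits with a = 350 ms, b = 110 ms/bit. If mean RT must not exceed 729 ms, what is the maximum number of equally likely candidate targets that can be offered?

110·log₂ n ≤ 729 − 350 = 379, giving log₂ n ≤ 3.4455 and n ≤ 10.894. The largest whole number is 10.

10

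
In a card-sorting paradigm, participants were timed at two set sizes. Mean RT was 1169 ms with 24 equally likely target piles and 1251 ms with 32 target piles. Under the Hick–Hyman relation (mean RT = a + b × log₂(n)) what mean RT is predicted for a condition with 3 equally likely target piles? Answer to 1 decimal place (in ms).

576.3 ms

Fit slope and intercept:
  b = (1251 − 1169) / (log₂ 32 − log₂ 24) = 82 / (5 − 4.5850) = 197.573 ms/bit
  a = 1169 − 197.573 × 4.5850 = 263.137 ms
Then RT(3) = 263.137 + 197.573 × log₂ 3 = 263.137 + 197.573 × 1.5850 ≈ 576.282 ms.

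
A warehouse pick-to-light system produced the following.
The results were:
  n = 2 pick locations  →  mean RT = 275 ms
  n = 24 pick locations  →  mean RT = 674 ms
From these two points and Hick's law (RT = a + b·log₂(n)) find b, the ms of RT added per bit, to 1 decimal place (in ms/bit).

111.3 ms/bit

Slope: b = (674 − 275) / (log₂ 24 − log₂ 2) = 399/3.5850 = 111.298 ms/bit.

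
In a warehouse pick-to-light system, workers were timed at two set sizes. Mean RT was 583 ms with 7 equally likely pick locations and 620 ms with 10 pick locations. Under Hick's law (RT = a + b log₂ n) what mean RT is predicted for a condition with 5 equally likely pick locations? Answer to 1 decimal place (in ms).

With log₂ n on the abscissa the relation is linear; from the two conditions:
  b = (620 − 583) / (log₂ 10 − log₂ 7) = 37 / (3.3219 − 2.8074) = 71.904 ms/bit
  a = 583 − 71.904 × 2.8074 = 381.139 ms
Then RT(5) = 381.139 + 71.904 × log₂ 5 = 381.139 + 71.904 × 2.3219 ≈ 548.096 ms.

548.1 ms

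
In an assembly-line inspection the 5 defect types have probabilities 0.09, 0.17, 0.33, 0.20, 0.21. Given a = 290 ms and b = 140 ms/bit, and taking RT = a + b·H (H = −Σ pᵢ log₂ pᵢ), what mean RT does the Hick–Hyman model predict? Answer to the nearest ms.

600 ms

H = 0.09·log₂(1/0.09) + 0.17·log₂(1/0.17) + 0.33·log₂(1/0.33) + 0.20·log₂(1/0.20) + 0.21·log₂(1/0.21) = 2.2123 bits.
RT = 290 + 140 × 2.2123 = 599.72 ms.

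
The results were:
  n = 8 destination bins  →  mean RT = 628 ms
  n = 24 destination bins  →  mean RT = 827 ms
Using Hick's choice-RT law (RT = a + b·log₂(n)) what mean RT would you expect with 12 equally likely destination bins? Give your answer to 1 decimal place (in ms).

701.4 ms

RT is linear in log₂ n, so two points fix the line:
  b = (827 − 628) / (log₂ 24 − log₂ 8) = 199 / (4.5850 − 3) = 125.555 ms/bit
  a = 628 − 125.555 × 3 = 251.335 ms
Then RT(12) = 251.335 + 125.555 × log₂ 12 = 251.335 + 125.555 × 3.5850 ≈ 701.445 ms.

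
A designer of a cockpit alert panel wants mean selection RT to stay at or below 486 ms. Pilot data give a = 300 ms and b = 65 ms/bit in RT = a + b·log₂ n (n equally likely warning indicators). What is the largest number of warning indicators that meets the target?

7

Information budget: (486 − 300)/65 = 2.8615 bits, so n ≤ 2^2.8615 = 7.268 → at most 7.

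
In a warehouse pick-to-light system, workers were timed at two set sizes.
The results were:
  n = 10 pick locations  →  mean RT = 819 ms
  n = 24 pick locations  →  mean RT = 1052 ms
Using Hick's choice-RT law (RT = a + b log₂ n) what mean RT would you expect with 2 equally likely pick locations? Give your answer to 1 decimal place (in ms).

390.7 ms

Solve the two-equation system in a and b:
  b = (1052 − 819) / (log₂ 24 − log₂ 10) = 233 / (4.5850 − 3.3219) = 184.476 ms/bit
  a = 819 − 184.476 × 3.3219 = 206.183 ms
Then RT(2) = 206.183 + 184.476 × log₂ 2 = 206.183 + 184.476 × 1 ≈ 390.659 ms.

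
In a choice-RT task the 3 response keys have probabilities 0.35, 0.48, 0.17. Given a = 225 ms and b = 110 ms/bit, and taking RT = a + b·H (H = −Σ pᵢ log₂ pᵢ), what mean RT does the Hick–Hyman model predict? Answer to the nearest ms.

387 ms

H = 0.35·log₂(1/0.35) + 0.48·log₂(1/0.48) + 0.17·log₂(1/0.17) = 1.4730 bits.
RT = 225 + 110 × 1.4730 = 387.03 ms.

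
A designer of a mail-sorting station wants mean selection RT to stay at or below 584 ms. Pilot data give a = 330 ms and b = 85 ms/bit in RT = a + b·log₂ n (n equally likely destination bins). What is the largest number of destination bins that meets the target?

Information budget: (584 − 330)/85 = 2.9882 bits, so n ≤ 2^2.9882 = 7.935 → at most 7.

7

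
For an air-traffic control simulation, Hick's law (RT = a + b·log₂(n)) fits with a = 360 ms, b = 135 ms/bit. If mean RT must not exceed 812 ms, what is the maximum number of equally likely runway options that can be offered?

10

Information budget: (812 − 360)/135 = 3.3481 bits, so n ≤ 2^3.3481 = 10.183 → at most 10.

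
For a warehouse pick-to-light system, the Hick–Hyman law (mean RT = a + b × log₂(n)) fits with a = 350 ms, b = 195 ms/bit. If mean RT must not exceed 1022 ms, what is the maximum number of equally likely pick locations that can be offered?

Set 350 + 195·log₂ n ≤ 1022 → log₂ n ≤ (1022 − 350)/195 = 3.4462.
So n ≤ 2^3.4462 = 10.899; the largest integer n is 10.

10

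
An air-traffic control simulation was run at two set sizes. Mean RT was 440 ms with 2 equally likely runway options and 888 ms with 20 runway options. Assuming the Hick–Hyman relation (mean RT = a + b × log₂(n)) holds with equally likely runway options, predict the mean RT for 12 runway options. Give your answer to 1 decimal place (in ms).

Solve the two-equation system in a and b:
  b = (888 − 440) / (log₂ 20 − log₂ 2) = 448 / (4.3219 − 1) = 134.861 ms/bit
  a = 440 − 134.861 × 1 = 305.139 ms
Then RT(12) = 305.139 + 134.861 × log₂ 12 = 305.139 + 134.861 × 3.5850 ≈ 788.612 ms.

788.6 ms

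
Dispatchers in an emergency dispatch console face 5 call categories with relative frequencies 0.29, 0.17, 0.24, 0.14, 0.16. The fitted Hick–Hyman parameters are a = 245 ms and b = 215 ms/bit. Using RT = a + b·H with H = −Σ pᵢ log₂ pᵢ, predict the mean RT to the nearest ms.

H = 0.29·log₂(1/0.29) + 0.17·log₂(1/0.17) + 0.24·log₂(1/0.24) + 0.14·log₂(1/0.14) + 0.16·log₂(1/0.16) = 2.2668 bits.
RT = 245 + 215 × 2.2668 = 732.35 ms.

732 ms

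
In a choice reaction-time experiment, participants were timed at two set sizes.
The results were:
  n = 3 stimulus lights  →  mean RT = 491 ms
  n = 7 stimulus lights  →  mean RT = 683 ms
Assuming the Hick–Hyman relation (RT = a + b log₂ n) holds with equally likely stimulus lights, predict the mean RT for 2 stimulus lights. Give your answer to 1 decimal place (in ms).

399.1 ms

Fit slope and intercept:
  b = (683 − 491) / (log₂ 7 − log₂ 3) = 192 / (2.8074 − 1.5850) = 157.069 ms/bit
  a = 491 − 157.069 × 1.5850 = 242.051 ms
Then RT(2) = 242.051 + 157.069 × log₂ 2 = 242.051 + 157.069 × 1 ≈ 399.121 ms.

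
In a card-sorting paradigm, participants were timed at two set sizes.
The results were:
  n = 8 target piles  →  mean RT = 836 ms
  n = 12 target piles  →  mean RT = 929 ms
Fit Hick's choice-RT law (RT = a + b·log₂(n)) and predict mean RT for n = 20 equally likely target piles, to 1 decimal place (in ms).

1046.2 ms

With log₂ n on the abscissa the relation is linear; from the two conditions:
  b = (929 − 836) / (log₂ 12 − log₂ 8) = 93 / (3.5850 − 3) = 158.985 ms/bit
  a = 836 − 158.985 × 3 = 359.046 ms
Then RT(20) = 359.046 + 158.985 × log₂ 20 = 359.046 + 158.985 × 4.3219 ≈ 1046.166 ms.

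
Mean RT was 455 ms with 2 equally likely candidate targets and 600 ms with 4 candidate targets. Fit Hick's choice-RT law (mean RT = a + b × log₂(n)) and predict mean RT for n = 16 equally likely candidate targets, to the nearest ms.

890 ms

Solve the two-equation system in a and b:
  b = (600 − 455) / (log₂ 4 − log₂ 2) = 145 / (2 − 1) = 145 ms/bit
  a = 455 − 145 × 1 = 310 ms
Then RT(16) = 310 + 145 × log₂ 16 = 310 + 145 × 4 ≈ 890.000 ms.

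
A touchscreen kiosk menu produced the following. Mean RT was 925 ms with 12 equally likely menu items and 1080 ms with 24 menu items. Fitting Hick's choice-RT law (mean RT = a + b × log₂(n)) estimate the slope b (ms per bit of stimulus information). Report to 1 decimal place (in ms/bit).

155.0 ms/bit

The slope on a log₂ axis is (1080 − 925) / (4.5850 − 3.5850) = 155.000 ms/bit.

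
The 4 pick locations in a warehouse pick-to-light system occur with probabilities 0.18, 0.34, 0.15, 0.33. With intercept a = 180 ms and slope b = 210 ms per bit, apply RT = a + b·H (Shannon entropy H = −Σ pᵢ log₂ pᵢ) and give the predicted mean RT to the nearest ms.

H = 0.18·log₂(1/0.18) + 0.34·log₂(1/0.34) + 0.15·log₂(1/0.15) + 0.33·log₂(1/0.33) = 1.9128 bits.
RT = 180 + 210 × 1.9128 = 581.70 ms.

582 ms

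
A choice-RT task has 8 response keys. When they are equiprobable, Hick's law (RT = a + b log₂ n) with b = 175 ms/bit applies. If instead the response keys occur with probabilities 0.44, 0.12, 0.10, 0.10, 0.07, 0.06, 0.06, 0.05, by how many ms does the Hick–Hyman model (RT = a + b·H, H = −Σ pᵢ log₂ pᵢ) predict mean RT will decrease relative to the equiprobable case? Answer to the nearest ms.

Equiprobable entropy H₀ = log₂ 8 = 3.0000 bits.
Skewed entropy H = −Σ pᵢ log₂ pᵢ = 2.5243 bits.
ΔRT = b·(H₀ − H) = 175 × 0.4757 = 83.24 ms.

83 ms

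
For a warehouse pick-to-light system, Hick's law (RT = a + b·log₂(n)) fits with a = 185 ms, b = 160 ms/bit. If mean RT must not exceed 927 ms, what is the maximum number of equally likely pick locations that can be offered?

Information budget: (927 − 185)/160 = 4.6375 bits, so n ≤ 2^4.6375 = 24.890 → at most 24.

24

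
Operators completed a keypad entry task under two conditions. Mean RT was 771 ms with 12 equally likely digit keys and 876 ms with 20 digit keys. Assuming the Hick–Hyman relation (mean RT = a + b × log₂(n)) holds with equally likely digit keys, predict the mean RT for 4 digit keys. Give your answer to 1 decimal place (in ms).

545.2 ms

Fit slope and intercept:
  b = (876 − 771) / (log₂ 20 − log₂ 12) = 105 / (4.3219 − 3.5850) = 142.476 ms/bit
  a = 771 − 142.476 × 3.5850 = 260.228 ms
Then RT(4) = 260.228 + 142.476 × log₂ 4 = 260.228 + 142.476 × 2 ≈ 545.181 ms.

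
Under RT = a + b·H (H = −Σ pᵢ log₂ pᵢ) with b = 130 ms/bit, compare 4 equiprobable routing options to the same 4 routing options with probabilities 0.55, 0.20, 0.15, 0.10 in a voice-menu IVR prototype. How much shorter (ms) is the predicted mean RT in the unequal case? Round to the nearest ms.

41 ms

The RT saving is b·ΔH. Equiprobable H₀ = log₂(4) = 2.0000 bits; with the given probabilities H = 1.6815 bits.
b·(H₀ − H) = 130 × (2.0000 − 1.6815) = 41.41 ms.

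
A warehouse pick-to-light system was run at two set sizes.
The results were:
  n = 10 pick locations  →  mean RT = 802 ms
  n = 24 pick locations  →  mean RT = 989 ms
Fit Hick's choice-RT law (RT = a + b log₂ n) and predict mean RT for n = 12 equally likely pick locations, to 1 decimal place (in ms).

Solve the two-equation system in a and b:
  b = (989 − 802) / (log₂ 24 − log₂ 10) = 187 / (4.5850 − 3.3219) = 148.056 ms/bit
  a = 802 − 148.056 × 3.3219 = 310.168 ms
Then RT(12) = 310.168 + 148.056 × log₂ 12 = 310.168 + 148.056 × 3.5850 ≈ 840.944 ms.

840.9 ms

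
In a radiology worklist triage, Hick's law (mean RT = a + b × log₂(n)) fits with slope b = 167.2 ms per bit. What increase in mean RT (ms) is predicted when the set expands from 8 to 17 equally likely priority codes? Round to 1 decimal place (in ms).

The intercept a cancels: ΔRT = b·(log₂ n₂ − log₂ n₁) = b·log₂(n₂/n₁).
log₂(17) − log₂(8) = 4.0875 − 3 = 1.0875.
ΔRT = 167.2 × 1.0875 = 181.824 ms.

181.8 ms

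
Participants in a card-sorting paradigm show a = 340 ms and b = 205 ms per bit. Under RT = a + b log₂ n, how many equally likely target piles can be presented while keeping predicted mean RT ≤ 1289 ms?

24

Set 340 + 205·log₂ n ≤ 1289 → log₂ n ≤ (1289 − 340)/205 = 4.6293.
So n ≤ 2^4.6293 = 24.748; the largest integer n is 24.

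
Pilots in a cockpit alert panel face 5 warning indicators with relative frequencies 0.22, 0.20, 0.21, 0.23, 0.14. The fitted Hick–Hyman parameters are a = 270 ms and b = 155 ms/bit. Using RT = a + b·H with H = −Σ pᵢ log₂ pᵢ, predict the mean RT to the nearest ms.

627 ms

Entropy contributions −pᵢ log₂ pᵢ: 0.4806, 0.4644, 0.4728, 0.4877, 0.3971; sum H = 2.3026 bits.
RT = a + bH = 270 + 155·2.3026 = 626.90 ms.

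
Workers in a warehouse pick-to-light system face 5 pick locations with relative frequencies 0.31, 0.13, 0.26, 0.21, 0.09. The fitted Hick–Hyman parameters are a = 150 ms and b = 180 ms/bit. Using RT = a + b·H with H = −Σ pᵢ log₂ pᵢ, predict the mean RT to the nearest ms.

Entropy contributions −pᵢ log₂ pᵢ: 0.5238, 0.3826, 0.5053, 0.4728, 0.3127; sum H = 2.1972 bits.
RT = a + bH = 150 + 180·2.1972 = 545.50 ms.

545 ms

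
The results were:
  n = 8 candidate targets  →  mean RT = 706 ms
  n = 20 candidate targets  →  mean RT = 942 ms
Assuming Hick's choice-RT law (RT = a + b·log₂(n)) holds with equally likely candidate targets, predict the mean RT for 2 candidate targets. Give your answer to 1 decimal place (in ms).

348.9 ms

With log₂ n on the abscissa the relation is linear; from the two conditions:
  b = (942 − 706) / (log₂ 20 − log₂ 8) = 236 / (4.3219 − 3) = 178.527 ms/bit
  a = 706 − 178.527 × 3 = 170.419 ms
Then RT(2) = 170.419 + 178.527 × log₂ 2 = 170.419 + 178.527 × 1 ≈ 348.946 ms.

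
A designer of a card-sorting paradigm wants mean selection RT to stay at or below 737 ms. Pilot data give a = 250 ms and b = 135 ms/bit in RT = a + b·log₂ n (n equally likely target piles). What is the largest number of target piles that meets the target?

12

Information budget: (737 − 250)/135 = 3.6074 bits, so n ≤ 2^3.6074 = 12.188 → at most 12.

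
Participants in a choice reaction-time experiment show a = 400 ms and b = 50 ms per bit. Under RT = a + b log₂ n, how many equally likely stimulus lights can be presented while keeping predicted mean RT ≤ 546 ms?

7

50·log₂ n ≤ 546 − 400 = 146, giving log₂ n ≤ 2.9200 and n ≤ 7.568. The largest whole number is 7.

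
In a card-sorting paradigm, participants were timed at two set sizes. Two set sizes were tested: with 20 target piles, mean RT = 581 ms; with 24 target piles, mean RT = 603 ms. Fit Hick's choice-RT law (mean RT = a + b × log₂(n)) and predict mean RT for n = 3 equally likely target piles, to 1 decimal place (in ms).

352.1 ms

Fit slope and intercept:
  b = (603 − 581) / (log₂ 24 − log₂ 20) = 22 / (4.5850 − 4.3219) = 83.639 ms/bit
  a = 581 − 83.639 × 4.3219 = 219.517 ms
Then RT(3) = 219.517 + 83.639 × log₂ 3 = 219.517 + 83.639 × 1.5850 ≈ 352.082 ms.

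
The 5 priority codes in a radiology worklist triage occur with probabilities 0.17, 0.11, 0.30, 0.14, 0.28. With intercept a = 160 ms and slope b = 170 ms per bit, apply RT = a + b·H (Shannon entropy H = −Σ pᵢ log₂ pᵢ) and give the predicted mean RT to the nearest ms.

Entropy contributions −pᵢ log₂ pᵢ: 0.4346, 0.3503, 0.5211, 0.3971, 0.5142; sum H = 2.2173 bits.
RT = a + bH = 160 + 170·2.2173 = 536.94 ms.

537 ms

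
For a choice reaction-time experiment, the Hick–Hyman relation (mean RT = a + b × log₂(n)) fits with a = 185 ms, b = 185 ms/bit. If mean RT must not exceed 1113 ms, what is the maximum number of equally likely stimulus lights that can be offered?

32

Set 185 + 185·log₂ n ≤ 1113 → log₂ n ≤ (1113 − 185)/185 = 5.0162.
So n ≤ 2^5.0162 = 32.362; the largest integer n is 32.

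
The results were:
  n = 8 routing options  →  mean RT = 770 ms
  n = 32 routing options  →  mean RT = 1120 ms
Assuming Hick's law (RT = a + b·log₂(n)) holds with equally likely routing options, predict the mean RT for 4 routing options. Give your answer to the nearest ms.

RT is linear in log₂ n, so two points fix the line:
  b = (1120 − 770) / (log₂ 32 − log₂ 8) = 350 / (5 − 3) = 175 ms/bit
  a = 770 − 175 × 3 = 245 ms
Then RT(4) = 245 + 175 × log₂ 4 = 245 + 175 × 2 ≈ 595.000 ms.

595 ms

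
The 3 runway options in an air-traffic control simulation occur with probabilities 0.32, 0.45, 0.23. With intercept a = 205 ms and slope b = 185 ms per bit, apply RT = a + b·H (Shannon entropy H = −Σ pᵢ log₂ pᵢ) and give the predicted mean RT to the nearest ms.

488 ms

H = 0.32·log₂(1/0.32) + 0.45·log₂(1/0.45) + 0.23·log₂(1/0.23) = 1.5321 bits.
RT = 205 + 185 × 1.5321 = 488.44 ms.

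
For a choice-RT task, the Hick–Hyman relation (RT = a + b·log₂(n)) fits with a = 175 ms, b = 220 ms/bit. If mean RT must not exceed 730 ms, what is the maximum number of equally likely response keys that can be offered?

5

Set 175 + 220·log₂ n ≤ 730 → log₂ n ≤ (730 − 175)/220 = 2.5227.
So n ≤ 2^2.5227 = 5.747; the largest integer n is 5.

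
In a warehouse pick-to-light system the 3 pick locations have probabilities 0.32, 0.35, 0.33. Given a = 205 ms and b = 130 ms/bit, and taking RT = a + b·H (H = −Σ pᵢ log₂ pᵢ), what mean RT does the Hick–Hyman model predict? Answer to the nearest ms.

411 ms

H = 0.32·log₂(1/0.32) + 0.35·log₂(1/0.35) + 0.33·log₂(1/0.33) = 1.5840 bits.
RT = 205 + 130 × 1.5840 = 410.91 ms.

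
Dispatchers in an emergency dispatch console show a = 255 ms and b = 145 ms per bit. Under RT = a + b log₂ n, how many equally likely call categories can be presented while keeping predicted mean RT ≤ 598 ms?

5

Information budget: (598 − 255)/145 = 2.3655 bits, so n ≤ 2^2.3655 = 5.153 → at most 5.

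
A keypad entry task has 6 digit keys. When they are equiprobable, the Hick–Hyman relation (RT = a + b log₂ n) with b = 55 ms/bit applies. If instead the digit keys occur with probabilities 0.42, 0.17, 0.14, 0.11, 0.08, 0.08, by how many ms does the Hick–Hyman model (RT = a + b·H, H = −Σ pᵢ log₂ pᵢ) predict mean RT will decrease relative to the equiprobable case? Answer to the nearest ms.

16 ms

Equiprobable entropy H₀ = log₂ 6 = 2.5850 bits.
Skewed entropy H = −Σ pᵢ log₂ pᵢ = 2.2906 bits.
ΔRT = b·(H₀ − H) = 55 × 0.2943 = 16.19 ms.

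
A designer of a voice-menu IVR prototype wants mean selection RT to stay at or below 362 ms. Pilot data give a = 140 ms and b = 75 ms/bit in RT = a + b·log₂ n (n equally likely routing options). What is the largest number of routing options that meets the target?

7

Information budget: (362 − 140)/75 = 2.9600 bits, so n ≤ 2^2.9600 = 7.781 → at most 7.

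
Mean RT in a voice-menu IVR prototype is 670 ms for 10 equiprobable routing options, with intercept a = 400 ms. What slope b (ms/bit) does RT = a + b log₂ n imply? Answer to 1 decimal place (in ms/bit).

b = (670 − 400) / log₂(10) = 270 / 3.3219 = 81.278 ms/bit.

81.3 ms/bit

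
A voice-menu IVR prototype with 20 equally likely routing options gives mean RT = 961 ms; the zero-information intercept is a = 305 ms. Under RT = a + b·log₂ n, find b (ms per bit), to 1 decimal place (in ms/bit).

log₂(20) = 4.3219 bits.
b = (RT − a)/log₂ n = (961 − 305) / 4.3219 = 151.784 ms/bit.

151.8 ms/bit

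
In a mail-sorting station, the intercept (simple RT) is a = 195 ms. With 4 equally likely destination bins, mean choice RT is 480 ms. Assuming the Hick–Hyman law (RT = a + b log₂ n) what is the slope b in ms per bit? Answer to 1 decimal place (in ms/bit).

b = (480 − 195) / log₂(4) = 285 / 2 = 142.500 ms/bit.

142.5 ms/bit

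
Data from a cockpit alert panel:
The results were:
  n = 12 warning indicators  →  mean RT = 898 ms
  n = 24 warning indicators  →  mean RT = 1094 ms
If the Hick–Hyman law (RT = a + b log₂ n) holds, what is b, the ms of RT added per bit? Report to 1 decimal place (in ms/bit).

b = (RT₂ − RT₁)/(log₂ n₂ − log₂ n₁) = (1094 − 898)/(4.5850 − 3.5850) = 196.000 ms/bit.

196.0 ms/bit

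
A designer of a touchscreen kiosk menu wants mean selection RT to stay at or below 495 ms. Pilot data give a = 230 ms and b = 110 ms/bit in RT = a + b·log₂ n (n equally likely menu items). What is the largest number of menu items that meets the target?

110·log₂ n ≤ 495 − 230 = 265, giving log₂ n ≤ 2.4091 and n ≤ 5.311. The largest whole number is 5.

5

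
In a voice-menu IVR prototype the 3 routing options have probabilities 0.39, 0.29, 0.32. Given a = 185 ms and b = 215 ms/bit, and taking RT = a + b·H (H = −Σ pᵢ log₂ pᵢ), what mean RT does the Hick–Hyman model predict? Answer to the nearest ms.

Entropy contributions −pᵢ log₂ pᵢ: 0.5298, 0.5179, 0.5260; sum H = 1.5737 bits.
RT = a + bH = 185 + 215·1.5737 = 523.35 ms.

523 ms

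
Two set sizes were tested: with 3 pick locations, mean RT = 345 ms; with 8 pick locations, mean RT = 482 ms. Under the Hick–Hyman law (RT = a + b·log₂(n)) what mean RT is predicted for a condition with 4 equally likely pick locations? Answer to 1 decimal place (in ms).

With log₂ n on the abscissa the relation is linear; from the two conditions:
  b = (482 − 345) / (log₂ 8 − log₂ 3) = 137 / (3 − 1.5850) = 96.817 ms/bit
  a = 345 − 96.817 × 1.5850 = 191.548 ms
Then RT(4) = 191.548 + 96.817 × log₂ 4 = 191.548 + 96.817 × 2 ≈ 385.183 ms.

385.2 ms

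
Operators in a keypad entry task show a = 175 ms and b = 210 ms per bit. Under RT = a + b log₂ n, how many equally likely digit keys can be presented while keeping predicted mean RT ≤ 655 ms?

210·log₂ n ≤ 655 − 175 = 480, giving log₂ n ≤ 2.2857 and n ≤ 4.876. The largest whole number is 4.

4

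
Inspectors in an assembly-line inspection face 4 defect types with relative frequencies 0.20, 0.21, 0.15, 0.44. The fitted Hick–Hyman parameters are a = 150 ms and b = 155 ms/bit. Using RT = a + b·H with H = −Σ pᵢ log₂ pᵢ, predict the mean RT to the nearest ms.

440 ms

H = 0.20·log₂(1/0.20) + 0.21·log₂(1/0.21) + 0.15·log₂(1/0.15) + 0.44·log₂(1/0.44) = 1.8689 bits.
RT = 150 + 155 × 1.8689 = 439.68 ms.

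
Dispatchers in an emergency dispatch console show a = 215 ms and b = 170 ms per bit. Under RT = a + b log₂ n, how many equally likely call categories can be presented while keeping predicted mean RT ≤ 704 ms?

170·log₂ n ≤ 704 − 215 = 489, giving log₂ n ≤ 2.8765 and n ≤ 7.344. The largest whole number is 7.

7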